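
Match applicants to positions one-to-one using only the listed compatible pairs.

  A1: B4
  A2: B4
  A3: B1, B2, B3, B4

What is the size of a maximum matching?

Unit-capacity flow: source→left, listed edges, right→sink; max matching = max flow.
Augmenting path A1→B4 (+1); matched 1.
Augmenting path A3→B1 (+1); matched 2.
No augmenting path remains; maximum matching = 2.
König certificate: {A3, B4} is a vertex cover of size 2 (every listed pair touches it), so no matching can be larger.

2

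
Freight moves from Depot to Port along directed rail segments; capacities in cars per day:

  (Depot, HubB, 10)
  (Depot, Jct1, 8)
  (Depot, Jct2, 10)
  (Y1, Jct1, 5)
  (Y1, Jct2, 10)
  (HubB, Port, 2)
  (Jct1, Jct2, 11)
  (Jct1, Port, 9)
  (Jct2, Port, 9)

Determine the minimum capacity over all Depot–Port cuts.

19

Augment Depot→HubB→Port: bottleneck 2, flow now 2.
Augment Depot→Jct1→Port: bottleneck 8, flow now 10.
Augment Depot→Jct2→Port: bottleneck 9, flow now 19.
No augmenting path remains; maximum flow = 19.
By max-flow min-cut, the minimum cut capacity equals the max flow.
In the residual graph, reachable from Depot: {Depot, HubB, Jct2}.
Min-cut edges: Depot→Jct1 (8), HubB→Port (2), Jct2→Port (9); capacity 8 + 2 + 9 = 19.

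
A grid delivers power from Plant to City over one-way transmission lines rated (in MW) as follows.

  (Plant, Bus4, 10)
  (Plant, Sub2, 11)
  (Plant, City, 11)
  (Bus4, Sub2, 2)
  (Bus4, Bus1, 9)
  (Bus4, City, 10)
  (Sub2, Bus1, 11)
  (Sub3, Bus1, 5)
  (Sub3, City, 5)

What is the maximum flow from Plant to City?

21

Augment Plant→City: bottleneck 11, flow now 11.
Augment Plant→Bus4→City: bottleneck 10, flow now 21.
No augmenting path remains; maximum flow = 21.
In the residual graph, reachable from Plant: {Plant, Sub2, Bus1}.
Min-cut edges: Plant→Bus4 (10), Plant→City (11); capacity 10 + 11 = 21.
This cut is saturated, so no flow can exceed 21.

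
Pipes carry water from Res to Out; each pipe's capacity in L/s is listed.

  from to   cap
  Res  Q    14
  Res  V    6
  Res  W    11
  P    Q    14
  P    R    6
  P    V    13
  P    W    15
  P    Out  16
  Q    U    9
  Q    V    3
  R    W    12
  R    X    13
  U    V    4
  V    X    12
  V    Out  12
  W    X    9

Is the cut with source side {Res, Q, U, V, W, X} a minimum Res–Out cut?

Given cut capacity: 12 = 12.
Augment Res→V→Out: bottleneck 6, flow now 6.
Augment Res→Q→V→Out: bottleneck 3, flow now 9.
Augment Res→Q→U→V→Out: bottleneck 3, flow now 12.
No augmenting path remains; maximum flow = 12.
Cut capacity 12 equals the max flow, so it is a minimum cut.

Yes — it is a minimum cut (capacity 12).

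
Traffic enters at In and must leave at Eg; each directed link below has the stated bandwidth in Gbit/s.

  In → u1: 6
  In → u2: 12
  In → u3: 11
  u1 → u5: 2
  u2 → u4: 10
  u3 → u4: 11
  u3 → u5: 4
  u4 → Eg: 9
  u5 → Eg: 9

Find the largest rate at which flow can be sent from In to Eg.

15

Augment In→u1→u5→Eg: bottleneck 2, flow now 2.
Augment In→u2→u4→Eg: bottleneck 9, flow now 11.
Augment In→u3→u5→Eg: bottleneck 4, flow now 15.
No augmenting path remains; maximum flow = 15.
In the residual graph, reachable from In: {In, u1, u2, u3, u4}.
Min-cut edges: u1→u5 (2), u3→u5 (4), u4→Eg (9); capacity 2 + 4 + 9 = 15.
This cut is saturated, so no flow can exceed 15.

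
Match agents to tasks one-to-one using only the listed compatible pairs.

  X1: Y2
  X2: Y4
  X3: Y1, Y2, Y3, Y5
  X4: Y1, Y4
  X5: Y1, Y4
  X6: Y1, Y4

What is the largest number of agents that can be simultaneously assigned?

4

Unit-capacity flow: source→left, listed edges, right→sink; max matching = max flow.
Augmenting path X1→Y2 (+1); matched 1.
Augmenting path X2→Y4 (+1); matched 2.
Augmenting path X3→Y1 (+1); matched 3.
Augmenting path X4→Y1→X3→Y3 (+1); matched 4.
No augmenting path remains; maximum matching = 4.
König certificate: {X1, X3, Y1, Y4} is a vertex cover of size 4 (every listed pair touches it), so no matching can be larger.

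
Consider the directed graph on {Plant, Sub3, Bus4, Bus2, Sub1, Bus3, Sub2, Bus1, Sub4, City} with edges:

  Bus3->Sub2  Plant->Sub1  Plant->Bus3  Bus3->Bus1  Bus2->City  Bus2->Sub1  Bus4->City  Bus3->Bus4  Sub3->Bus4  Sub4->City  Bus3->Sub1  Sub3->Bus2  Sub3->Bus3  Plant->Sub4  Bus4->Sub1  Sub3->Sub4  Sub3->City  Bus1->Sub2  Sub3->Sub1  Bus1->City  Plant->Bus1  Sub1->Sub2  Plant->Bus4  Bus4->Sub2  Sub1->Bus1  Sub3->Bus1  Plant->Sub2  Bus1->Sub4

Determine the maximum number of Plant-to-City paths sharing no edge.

3

Assign every edge capacity 1; by Menger, the answer equals the max flow.
Path Plant→Bus4→City (+1); total 1.
Path Plant→Bus1→City (+1); total 2.
Path Plant→Sub4→City (+1); total 3.
No residual Plant→City path; max flow = 3.
Certifying cut of size 3: {Bus1→City, Bus4→City, Sub4→City}.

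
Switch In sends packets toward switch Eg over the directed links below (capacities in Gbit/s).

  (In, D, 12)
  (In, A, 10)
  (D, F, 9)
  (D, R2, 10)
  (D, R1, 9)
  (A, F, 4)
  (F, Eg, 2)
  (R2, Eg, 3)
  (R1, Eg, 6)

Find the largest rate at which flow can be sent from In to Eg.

Augment In→D→F→Eg: bottleneck 2, flow now 2.
Augment In→D→R2→Eg: bottleneck 3, flow now 5.
Augment In→D→R1→Eg: bottleneck 6, flow now 11.
No augmenting path remains; maximum flow = 11.
In the residual graph, reachable from In: {In, D, A, F, R2, R1}.
Min-cut edges: F→Eg (2), R2→Eg (3), R1→Eg (6); capacity 2 + 3 + 6 = 11.
This cut is saturated, so no flow can exceed 11.

11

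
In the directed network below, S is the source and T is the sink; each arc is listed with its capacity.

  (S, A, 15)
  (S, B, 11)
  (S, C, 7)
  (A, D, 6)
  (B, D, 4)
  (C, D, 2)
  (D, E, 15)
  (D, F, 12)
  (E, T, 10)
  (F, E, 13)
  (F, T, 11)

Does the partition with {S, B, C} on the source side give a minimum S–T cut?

Given cut capacity: 15 + 4 + 2 = 21.
Augment S→A→D→E→T: bottleneck 6, flow now 6.
Augment S→B→D→E→T: bottleneck 4, flow now 10.
Augment S→C→D→F→T: bottleneck 2, flow now 12.
No augmenting path remains; maximum flow = 12.
In the residual graph, reachable from S: {S, A, B, C}.
Min-cut edges: A→D (6), B→D (4), C→D (2); capacity 6 + 4 + 2 = 12.
Cut capacity 21 exceeds the max flow 12, so it is not minimum.

No — its capacity is 21, but the minimum cut has capacity 12.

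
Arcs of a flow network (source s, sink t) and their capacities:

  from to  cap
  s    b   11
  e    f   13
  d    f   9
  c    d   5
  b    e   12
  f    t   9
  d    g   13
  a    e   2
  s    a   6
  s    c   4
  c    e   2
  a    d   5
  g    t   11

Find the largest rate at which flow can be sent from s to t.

Augment s→a→d→f→t: bottleneck 5, flow now 5.
Augment s→a→e→f→t: bottleneck 1, flow now 6.
Augment s→b→e→f→t: bottleneck 3, flow now 9.
Augment s→c→d→g→t: bottleneck 4, flow now 13.
Augment s→b→e→f→d→g→t: bottleneck 5, flow now 18. (uses reverse residual edge)
No augmenting path remains; maximum flow = 18.
In the residual graph, reachable from s: {s, a, b, e, f}.
Min-cut edges: s→c (4), a→d (5), f→t (9); capacity 4 + 5 + 9 = 18.
This cut is saturated, so no flow can exceed 18.

18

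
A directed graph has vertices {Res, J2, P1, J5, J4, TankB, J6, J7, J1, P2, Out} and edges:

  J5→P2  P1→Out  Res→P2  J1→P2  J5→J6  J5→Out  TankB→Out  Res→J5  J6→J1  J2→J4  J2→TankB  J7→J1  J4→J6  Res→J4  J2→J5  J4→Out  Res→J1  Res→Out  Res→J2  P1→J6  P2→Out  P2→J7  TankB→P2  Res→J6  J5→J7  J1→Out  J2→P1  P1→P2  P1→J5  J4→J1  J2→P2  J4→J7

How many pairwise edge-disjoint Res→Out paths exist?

6

Assign every edge capacity 1; by Menger, the answer equals the max flow.
Path Res→Out (+1); total 1.
Path Res→J5→Out (+1); total 2.
Path Res→J4→Out (+1); total 3.
Path Res→J1→Out (+1); total 4.
Path Res→P2→Out (+1); total 5.
Path Res→J2→P1→Out (+1); total 6.
No residual Res→Out path; max flow = 6.
Certifying cut of size 6: {J1→Out, P2→Out, Res→J2, Res→J4, Res→J5, Res→Out}.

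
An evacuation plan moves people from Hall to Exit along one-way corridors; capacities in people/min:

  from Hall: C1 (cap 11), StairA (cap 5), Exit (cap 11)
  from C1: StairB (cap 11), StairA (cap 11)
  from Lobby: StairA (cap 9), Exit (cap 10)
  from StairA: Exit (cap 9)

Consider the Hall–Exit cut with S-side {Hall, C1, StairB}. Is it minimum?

No — its capacity is 27, but the minimum cut has capacity 20.

Given cut capacity: 5 + 11 + 11 = 27.
Augment Hall→Exit: bottleneck 11, flow now 11.
Augment Hall→StairA→Exit: bottleneck 5, flow now 16.
Augment Hall→C1→StairA→Exit: bottleneck 4, flow now 20.
No augmenting path remains; maximum flow = 20.
In the residual graph, reachable from Hall: {Hall, C1, StairB, StairA}.
Min-cut edges: Hall→Exit (11), StairA→Exit (9); capacity 11 + 9 = 20.
Cut capacity 27 exceeds the max flow 20, so it is not minimum.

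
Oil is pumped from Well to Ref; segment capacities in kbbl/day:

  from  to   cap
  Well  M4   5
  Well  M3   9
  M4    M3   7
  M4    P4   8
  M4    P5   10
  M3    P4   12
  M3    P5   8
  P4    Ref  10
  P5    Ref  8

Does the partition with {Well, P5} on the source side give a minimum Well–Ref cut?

No — its capacity is 22, but the minimum cut has capacity 14.

Given cut capacity: 5 + 9 + 8 = 22.
Augment Well→M4→P4→Ref: bottleneck 5, flow now 5.
Augment Well→M3→P4→Ref: bottleneck 5, flow now 10.
Augment Well→M3→P5→Ref: bottleneck 4, flow now 14.
No augmenting path remains; maximum flow = 14.
In the residual graph, reachable from Well: {Well}.
Min-cut edges: Well→M4 (5), Well→M3 (9); capacity 5 + 9 = 14.
Cut capacity 22 exceeds the max flow 14, so it is not minimum.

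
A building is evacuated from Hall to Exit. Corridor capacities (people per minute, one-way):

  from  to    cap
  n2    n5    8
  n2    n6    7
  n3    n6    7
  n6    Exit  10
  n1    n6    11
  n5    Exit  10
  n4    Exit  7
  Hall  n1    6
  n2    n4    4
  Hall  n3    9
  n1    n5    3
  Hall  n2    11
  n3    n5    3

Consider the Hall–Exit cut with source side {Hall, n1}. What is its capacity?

Edges leaving {Hall, n1}: Hall→n2 (11), Hall→n3 (9), n1→n5 (3), n1→n6 (11).
Cut capacity = 11 + 9 + 3 + 11 = 34.

34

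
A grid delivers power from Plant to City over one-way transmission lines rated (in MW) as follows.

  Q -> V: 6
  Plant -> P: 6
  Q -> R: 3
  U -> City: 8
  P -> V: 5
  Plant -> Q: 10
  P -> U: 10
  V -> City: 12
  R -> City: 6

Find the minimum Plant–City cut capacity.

Augment Plant→P→U→City: bottleneck 6, flow now 6.
Augment Plant→Q→R→City: bottleneck 3, flow now 9.
Augment Plant→Q→V→City: bottleneck 6, flow now 15.
No augmenting path remains; maximum flow = 15.
By max-flow min-cut, the minimum cut capacity equals the max flow.
In the residual graph, reachable from Plant: {Plant, Q}.
Min-cut edges: Plant→P (6), Q→R (3), Q→V (6); capacity 6 + 3 + 6 = 15.

15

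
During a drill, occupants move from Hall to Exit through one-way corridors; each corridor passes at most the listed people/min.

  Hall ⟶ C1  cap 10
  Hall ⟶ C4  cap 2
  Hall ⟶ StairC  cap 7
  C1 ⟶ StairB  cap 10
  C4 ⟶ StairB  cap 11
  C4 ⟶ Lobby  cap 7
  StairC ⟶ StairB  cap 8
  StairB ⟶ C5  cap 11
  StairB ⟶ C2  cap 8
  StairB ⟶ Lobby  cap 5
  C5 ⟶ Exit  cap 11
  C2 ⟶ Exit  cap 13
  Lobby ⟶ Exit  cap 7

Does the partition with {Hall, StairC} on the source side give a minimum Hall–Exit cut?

Given cut capacity: 10 + 2 + 8 = 20.
Augment Hall→C4→Lobby→Exit: bottleneck 2, flow now 2.
Augment Hall→C1→StairB→C5→Exit: bottleneck 10, flow now 12.
Augment Hall→StairC→StairB→C5→Exit: bottleneck 1, flow now 13.
Augment Hall→StairC→StairB→C2→Exit: bottleneck 6, flow now 19.
No augmenting path remains; maximum flow = 19.
In the residual graph, reachable from Hall: {Hall}.
Min-cut edges: Hall→C1 (10), Hall→C4 (2), Hall→StairC (7); capacity 10 + 2 + 7 = 19.
Cut capacity 20 exceeds the max flow 19, so it is not minimum.

No — its capacity is 20, but the minimum cut has capacity 19.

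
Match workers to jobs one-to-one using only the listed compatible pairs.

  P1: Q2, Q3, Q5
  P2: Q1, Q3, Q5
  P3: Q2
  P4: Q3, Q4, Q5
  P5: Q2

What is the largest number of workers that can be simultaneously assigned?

Unit-capacity flow: source→left, listed edges, right→sink; max matching = max flow.
Augmenting path P1→Q2 (+1); matched 1.
Augmenting path P2→Q1 (+1); matched 2.
Augmenting path P4→Q3 (+1); matched 3.
Augmenting path P3→Q2→P1→Q5 (+1); matched 4.
No augmenting path remains; maximum matching = 4.
König certificate: {P1, P2, P4, Q2} is a vertex cover of size 4 (every listed pair touches it), so no matching can be larger.

4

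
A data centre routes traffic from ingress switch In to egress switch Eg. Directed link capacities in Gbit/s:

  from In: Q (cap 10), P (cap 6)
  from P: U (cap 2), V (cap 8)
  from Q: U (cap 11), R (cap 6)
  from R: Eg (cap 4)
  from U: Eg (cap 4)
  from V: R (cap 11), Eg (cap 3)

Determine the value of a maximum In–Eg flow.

11

Augment In→P→U→Eg: bottleneck 2, flow now 2.
Augment In→P→V→Eg: bottleneck 3, flow now 5.
Augment In→Q→R→Eg: bottleneck 4, flow now 9.
Augment In→Q→U→Eg: bottleneck 2, flow now 11.
No augmenting path remains; maximum flow = 11.
In the residual graph, reachable from In: {In, P, Q, R, U, V}.
Min-cut edges: R→Eg (4), U→Eg (4), V→Eg (3); capacity 4 + 4 + 3 = 11.
This cut is saturated, so no flow can exceed 11.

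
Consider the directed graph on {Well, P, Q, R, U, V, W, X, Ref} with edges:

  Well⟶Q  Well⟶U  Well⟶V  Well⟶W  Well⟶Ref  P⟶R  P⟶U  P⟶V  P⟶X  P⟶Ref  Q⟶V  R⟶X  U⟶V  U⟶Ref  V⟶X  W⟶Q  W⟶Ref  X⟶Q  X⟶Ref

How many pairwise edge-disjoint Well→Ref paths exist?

Assign every edge capacity 1; by Menger, the answer equals the max flow.
Path Well→Ref (+1); total 1.
Path Well→U→Ref (+1); total 2.
Path Well→W→Ref (+1); total 3.
Path Well→V→X→Ref (+1); total 4.
No residual Well→Ref path; max flow = 4.
Certifying cut of size 4: {V→X, Well→Ref, Well→U, Well→W}.

4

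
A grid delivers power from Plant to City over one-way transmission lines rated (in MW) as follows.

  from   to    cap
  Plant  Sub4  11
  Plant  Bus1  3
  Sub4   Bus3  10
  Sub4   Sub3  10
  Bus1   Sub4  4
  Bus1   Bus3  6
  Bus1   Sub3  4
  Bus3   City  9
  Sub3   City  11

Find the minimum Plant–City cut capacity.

Augment Plant→Sub4→Bus3→City: bottleneck 9, flow now 9.
Augment Plant→Sub4→Sub3→City: bottleneck 2, flow now 11.
Augment Plant→Bus1→Sub3→City: bottleneck 3, flow now 14.
No augmenting path remains; maximum flow = 14.
By max-flow min-cut, the minimum cut capacity equals the max flow.
In the residual graph, reachable from Plant: {Plant}.
Min-cut edges: Plant→Sub4 (11), Plant→Bus1 (3); capacity 11 + 3 = 14.

14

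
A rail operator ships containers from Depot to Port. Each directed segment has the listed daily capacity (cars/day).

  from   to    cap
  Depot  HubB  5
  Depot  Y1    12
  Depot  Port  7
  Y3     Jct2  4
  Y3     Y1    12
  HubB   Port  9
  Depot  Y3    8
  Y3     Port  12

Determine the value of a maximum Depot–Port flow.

Augment Depot→Port: bottleneck 7, flow now 7.
Augment Depot→Y3→Port: bottleneck 8, flow now 15.
Augment Depot→HubB→Port: bottleneck 5, flow now 20.
No augmenting path remains; maximum flow = 20.
In the residual graph, reachable from Depot: {Depot, Y1}.
Min-cut edges: Depot→Y3 (8), Depot→HubB (5), Depot→Port (7); capacity 8 + 5 + 7 = 20.
This cut is saturated, so no flow can exceed 20.

20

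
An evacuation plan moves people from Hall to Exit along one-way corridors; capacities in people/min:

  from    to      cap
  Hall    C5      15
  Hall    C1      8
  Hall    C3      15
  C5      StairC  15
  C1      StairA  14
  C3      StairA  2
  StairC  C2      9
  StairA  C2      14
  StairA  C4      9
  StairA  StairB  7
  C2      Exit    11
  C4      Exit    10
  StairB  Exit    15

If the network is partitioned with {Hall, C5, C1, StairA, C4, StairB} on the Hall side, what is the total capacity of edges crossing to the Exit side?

Edges leaving {Hall, C5, C1, StairA, C4, StairB}: Hall→C3 (15), C5→StairC (15), StairA→C2 (14), C4→Exit (10), StairB→Exit (15).
Cut capacity = 15 + 15 + 14 + 10 + 15 = 69.

69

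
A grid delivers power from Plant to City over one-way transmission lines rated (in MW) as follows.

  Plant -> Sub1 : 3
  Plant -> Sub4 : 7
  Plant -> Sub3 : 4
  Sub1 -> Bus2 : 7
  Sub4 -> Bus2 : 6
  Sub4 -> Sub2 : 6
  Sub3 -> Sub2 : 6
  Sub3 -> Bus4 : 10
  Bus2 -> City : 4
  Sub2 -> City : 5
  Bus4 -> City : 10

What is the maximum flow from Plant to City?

13

Augment Plant→Sub1→Bus2→City: bottleneck 3, flow now 3.
Augment Plant→Sub4→Bus2→City: bottleneck 1, flow now 4.
Augment Plant→Sub4→Sub2→City: bottleneck 5, flow now 9.
Augment Plant→Sub3→Bus4→City: bottleneck 4, flow now 13.
No augmenting path remains; maximum flow = 13.
In the residual graph, reachable from Plant: {Plant, Sub1, Sub4, Bus2, Sub2}.
Min-cut edges: Plant→Sub3 (4), Bus2→City (4), Sub2→City (5); capacity 4 + 4 + 5 = 13.
This cut is saturated, so no flow can exceed 13.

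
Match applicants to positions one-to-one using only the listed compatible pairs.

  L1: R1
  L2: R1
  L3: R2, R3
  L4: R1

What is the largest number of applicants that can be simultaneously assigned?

2

Unit-capacity flow: source→left, listed edges, right→sink; max matching = max flow.
Augmenting path L1→R1 (+1); matched 1.
Augmenting path L3→R2 (+1); matched 2.
No augmenting path remains; maximum matching = 2.
König certificate: {L3, R1} is a vertex cover of size 2 (every listed pair touches it), so no matching can be larger.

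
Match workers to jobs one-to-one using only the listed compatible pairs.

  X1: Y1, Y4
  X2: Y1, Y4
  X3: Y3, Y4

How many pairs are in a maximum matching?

Unit-capacity flow: source→left, listed edges, right→sink; max matching = max flow.
Augmenting path X1→Y1 (+1); matched 1.
Augmenting path X2→Y4 (+1); matched 2.
Augmenting path X3→Y3 (+1); matched 3.
No augmenting path remains; maximum matching = 3.
König certificate: {X1, X2, X3} is a vertex cover of size 3 (every listed pair touches it), so no matching can be larger.

3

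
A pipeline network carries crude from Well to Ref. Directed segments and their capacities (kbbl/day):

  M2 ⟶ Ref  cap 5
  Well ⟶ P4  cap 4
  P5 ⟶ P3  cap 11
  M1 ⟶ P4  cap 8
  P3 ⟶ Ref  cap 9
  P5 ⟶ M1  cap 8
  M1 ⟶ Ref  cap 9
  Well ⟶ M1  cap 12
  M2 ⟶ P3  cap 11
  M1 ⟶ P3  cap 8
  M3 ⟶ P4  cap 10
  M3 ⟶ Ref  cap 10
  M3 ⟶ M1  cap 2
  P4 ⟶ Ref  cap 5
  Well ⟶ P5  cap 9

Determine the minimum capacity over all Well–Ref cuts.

Augment Well→M1→Ref: bottleneck 9, flow now 9.
Augment Well→P4→Ref: bottleneck 4, flow now 13.
Augment Well→P5→P3→Ref: bottleneck 9, flow now 22.
Augment Well→M1→P4→Ref: bottleneck 1, flow now 23.
No augmenting path remains; maximum flow = 23.
By max-flow min-cut, the minimum cut capacity equals the max flow.
In the residual graph, reachable from Well: {Well, P5, M1, P3, P4}.
Min-cut edges: M1→Ref (9), P3→Ref (9), P4→Ref (5); capacity 9 + 9 + 5 = 23.

23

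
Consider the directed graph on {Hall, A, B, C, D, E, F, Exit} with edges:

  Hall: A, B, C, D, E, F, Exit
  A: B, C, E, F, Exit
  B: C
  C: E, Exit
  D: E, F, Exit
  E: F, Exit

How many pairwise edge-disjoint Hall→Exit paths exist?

Assign every edge capacity 1; by Menger, the answer equals the max flow.
Path Hall→Exit (+1); total 1.
Path Hall→A→Exit (+1); total 2.
Path Hall→C→Exit (+1); total 3.
Path Hall→D→Exit (+1); total 4.
Path Hall→E→Exit (+1); total 5.
No residual Hall→Exit path; max flow = 5.
Certifying cut of size 5: {C→Exit, E→Exit, Hall→A, Hall→D, Hall→Exit}.

5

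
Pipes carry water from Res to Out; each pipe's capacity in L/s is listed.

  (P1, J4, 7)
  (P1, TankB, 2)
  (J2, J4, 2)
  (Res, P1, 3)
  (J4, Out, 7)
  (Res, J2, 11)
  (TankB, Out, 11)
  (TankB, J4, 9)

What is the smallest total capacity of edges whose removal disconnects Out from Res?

Augment Res→J2→J4→Out: bottleneck 2, flow now 2.
Augment Res→P1→TankB→Out: bottleneck 2, flow now 4.
Augment Res→P1→J4→Out: bottleneck 1, flow now 5.
No augmenting path remains; maximum flow = 5.
By max-flow min-cut, the minimum cut capacity equals the max flow.
In the residual graph, reachable from Res: {Res, J2}.
Min-cut edges: Res→P1 (3), J2→J4 (2); capacity 3 + 2 = 5.

5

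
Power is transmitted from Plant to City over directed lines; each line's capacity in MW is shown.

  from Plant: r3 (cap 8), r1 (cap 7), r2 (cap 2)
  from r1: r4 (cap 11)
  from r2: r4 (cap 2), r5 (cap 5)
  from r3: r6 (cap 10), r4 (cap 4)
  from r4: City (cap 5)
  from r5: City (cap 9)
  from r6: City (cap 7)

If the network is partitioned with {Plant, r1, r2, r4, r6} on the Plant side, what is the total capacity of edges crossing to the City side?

Edges leaving {Plant, r1, r2, r4, r6}: Plant→r3 (8), r2→r5 (5), r4→City (5), r6→City (7).
Cut capacity = 8 + 5 + 5 + 7 = 25.

25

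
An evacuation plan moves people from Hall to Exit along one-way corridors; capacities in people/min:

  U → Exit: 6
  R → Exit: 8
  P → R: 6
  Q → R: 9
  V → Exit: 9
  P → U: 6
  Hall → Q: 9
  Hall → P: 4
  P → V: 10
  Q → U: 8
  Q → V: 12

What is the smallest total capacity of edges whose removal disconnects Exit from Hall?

Augment Hall→P→R→Exit: bottleneck 4, flow now 4.
Augment Hall→Q→R→Exit: bottleneck 4, flow now 8.
Augment Hall→Q→U→Exit: bottleneck 5, flow now 13.
No augmenting path remains; maximum flow = 13.
By max-flow min-cut, the minimum cut capacity equals the max flow.
In the residual graph, reachable from Hall: {Hall}.
Min-cut edges: Hall→P (4), Hall→Q (9); capacity 4 + 9 = 13.

13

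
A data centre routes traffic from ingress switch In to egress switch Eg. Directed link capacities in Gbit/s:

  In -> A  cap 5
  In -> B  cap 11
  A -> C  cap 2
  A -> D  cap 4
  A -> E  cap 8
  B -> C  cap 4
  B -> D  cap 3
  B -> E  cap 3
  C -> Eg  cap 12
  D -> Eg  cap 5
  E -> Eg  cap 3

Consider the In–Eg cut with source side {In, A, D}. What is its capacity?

26

Edges leaving {In, A, D}: In→B (11), A→C (2), A→E (8), D→Eg (5).
Cut capacity = 11 + 2 + 8 + 5 = 26.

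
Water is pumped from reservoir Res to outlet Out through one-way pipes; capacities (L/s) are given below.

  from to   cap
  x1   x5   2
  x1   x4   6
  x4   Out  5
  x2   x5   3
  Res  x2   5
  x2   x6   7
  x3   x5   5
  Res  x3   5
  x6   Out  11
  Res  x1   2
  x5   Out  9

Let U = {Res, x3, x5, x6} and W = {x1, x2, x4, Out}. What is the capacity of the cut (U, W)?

27

Edges leaving {Res, x3, x5, x6}: Res→x1 (2), Res→x2 (5), x5→Out (9), x6→Out (11).
Cut capacity = 2 + 5 + 9 + 11 = 27.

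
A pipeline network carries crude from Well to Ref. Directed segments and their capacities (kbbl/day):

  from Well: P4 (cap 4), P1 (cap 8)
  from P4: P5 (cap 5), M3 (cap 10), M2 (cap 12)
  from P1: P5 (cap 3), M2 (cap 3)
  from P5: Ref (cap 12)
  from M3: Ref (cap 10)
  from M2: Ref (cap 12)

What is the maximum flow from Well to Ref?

Augment Well→P4→P5→Ref: bottleneck 4, flow now 4.
Augment Well→P1→P5→Ref: bottleneck 3, flow now 7.
Augment Well→P1→M2→Ref: bottleneck 3, flow now 10.
No augmenting path remains; maximum flow = 10.
In the residual graph, reachable from Well: {Well, P1}.
Min-cut edges: Well→P4 (4), P1→P5 (3), P1→M2 (3); capacity 4 + 3 + 3 = 10.
This cut is saturated, so no flow can exceed 10.

10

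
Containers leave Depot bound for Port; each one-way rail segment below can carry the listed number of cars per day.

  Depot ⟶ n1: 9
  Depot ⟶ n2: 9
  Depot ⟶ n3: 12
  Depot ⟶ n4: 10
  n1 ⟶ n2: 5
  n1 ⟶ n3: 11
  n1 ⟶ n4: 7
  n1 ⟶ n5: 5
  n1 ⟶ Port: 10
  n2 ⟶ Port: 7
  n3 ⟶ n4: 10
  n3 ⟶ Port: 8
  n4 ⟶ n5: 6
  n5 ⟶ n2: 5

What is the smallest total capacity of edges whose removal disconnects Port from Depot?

Augment Depot→n1→Port: bottleneck 9, flow now 9.
Augment Depot→n2→Port: bottleneck 7, flow now 16.
Augment Depot→n3→Port: bottleneck 8, flow now 24.
No augmenting path remains; maximum flow = 24.
By max-flow min-cut, the minimum cut capacity equals the max flow.
In the residual graph, reachable from Depot: {Depot, n2, n3, n4, n5}.
Min-cut edges: Depot→n1 (9), n2→Port (7), n3→Port (8); capacity 9 + 7 + 8 = 24.

24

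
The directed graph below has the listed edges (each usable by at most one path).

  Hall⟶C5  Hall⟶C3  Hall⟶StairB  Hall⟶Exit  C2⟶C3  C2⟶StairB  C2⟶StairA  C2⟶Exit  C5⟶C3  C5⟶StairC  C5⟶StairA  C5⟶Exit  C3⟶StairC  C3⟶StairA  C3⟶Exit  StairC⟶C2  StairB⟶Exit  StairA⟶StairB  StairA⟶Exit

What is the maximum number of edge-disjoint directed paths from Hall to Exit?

Assign every edge capacity 1; by Menger, the answer equals the max flow.
Path Hall→Exit (+1); total 1.
Path Hall→C5→Exit (+1); total 2.
Path Hall→C3→Exit (+1); total 3.
Path Hall→StairB→Exit (+1); total 4.
No residual Hall→Exit path; max flow = 4.
Certifying cut of size 4: {Hall→C3, Hall→C5, Hall→Exit, Hall→StairB}.

4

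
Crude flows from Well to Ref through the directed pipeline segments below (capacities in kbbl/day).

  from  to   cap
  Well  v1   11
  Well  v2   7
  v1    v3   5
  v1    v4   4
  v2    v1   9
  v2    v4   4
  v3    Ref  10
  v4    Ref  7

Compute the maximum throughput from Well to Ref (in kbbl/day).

Augment Well→v1→v3→Ref: bottleneck 5, flow now 5.
Augment Well→v1→v4→Ref: bottleneck 4, flow now 9.
Augment Well→v2→v4→Ref: bottleneck 3, flow now 12.
No augmenting path remains; maximum flow = 12.
In the residual graph, reachable from Well: {Well, v1, v2, v4}.
Min-cut edges: v1→v3 (5), v4→Ref (7); capacity 5 + 7 = 12.
This cut is saturated, so no flow can exceed 12.

12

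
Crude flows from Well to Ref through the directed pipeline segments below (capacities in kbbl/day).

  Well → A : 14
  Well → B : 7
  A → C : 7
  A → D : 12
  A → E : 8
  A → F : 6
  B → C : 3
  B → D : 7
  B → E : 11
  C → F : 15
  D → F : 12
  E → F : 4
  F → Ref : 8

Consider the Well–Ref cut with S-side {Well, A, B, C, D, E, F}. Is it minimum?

Yes — it is a minimum cut (capacity 8).

Given cut capacity: 8 = 8.
Augment Well→A→F→Ref: bottleneck 6, flow now 6.
Augment Well→A→C→F→Ref: bottleneck 2, flow now 8.
No augmenting path remains; maximum flow = 8.
Cut capacity 8 equals the max flow, so it is a minimum cut.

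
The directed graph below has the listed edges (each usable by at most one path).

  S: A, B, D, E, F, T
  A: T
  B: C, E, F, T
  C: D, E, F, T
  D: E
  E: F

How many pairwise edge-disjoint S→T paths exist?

3

Assign every edge capacity 1; by Menger, the answer equals the max flow.
Path S→T (+1); total 1.
Path S→A→T (+1); total 2.
Path S→B→T (+1); total 3.
No residual S→T path; max flow = 3.
Certifying cut of size 3: {S→A, S→B, S→T}.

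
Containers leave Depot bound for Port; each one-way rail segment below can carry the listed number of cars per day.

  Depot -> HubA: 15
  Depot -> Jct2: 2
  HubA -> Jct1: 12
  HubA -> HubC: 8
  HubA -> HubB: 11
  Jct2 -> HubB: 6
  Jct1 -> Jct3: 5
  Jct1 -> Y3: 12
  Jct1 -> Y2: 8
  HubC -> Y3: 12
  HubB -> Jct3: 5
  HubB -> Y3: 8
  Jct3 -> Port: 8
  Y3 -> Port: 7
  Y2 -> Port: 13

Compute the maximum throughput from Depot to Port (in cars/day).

Augment Depot→HubA→Jct1→Jct3→Port: bottleneck 5, flow now 5.
Augment Depot→HubA→Jct1→Y3→Port: bottleneck 7, flow now 12.
Augment Depot→HubA→HubB→Jct3→Port: bottleneck 3, flow now 15.
Augment Depot→Jct2→HubB→Jct3→Jct1→Y2→Port: bottleneck 2, flow now 17. (uses reverse residual edge)
No augmenting path remains; maximum flow = 17.
In the residual graph, reachable from Depot: {Depot}.
Min-cut edges: Depot→HubA (15), Depot→Jct2 (2); capacity 15 + 2 = 17.
This cut is saturated, so no flow can exceed 17.

17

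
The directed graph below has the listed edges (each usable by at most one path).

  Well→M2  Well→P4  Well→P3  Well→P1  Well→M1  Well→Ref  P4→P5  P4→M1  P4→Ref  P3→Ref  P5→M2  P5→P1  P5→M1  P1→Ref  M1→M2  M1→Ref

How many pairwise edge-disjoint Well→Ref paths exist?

5

Assign every edge capacity 1; by Menger, the answer equals the max flow.
Path Well→Ref (+1); total 1.
Path Well→P4→Ref (+1); total 2.
Path Well→P3→Ref (+1); total 3.
Path Well→P1→Ref (+1); total 4.
Path Well→M1→Ref (+1); total 5.
No residual Well→Ref path; max flow = 5.
Certifying cut of size 5: {Well→M1, Well→P1, Well→P3, Well→P4, Well→Ref}.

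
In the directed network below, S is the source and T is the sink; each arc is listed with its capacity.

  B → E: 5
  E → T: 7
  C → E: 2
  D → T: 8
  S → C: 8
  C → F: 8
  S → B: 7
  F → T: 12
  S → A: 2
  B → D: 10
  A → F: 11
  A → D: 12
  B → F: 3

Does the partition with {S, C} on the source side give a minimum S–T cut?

No — its capacity is 19, but the minimum cut has capacity 17.

Given cut capacity: 2 + 7 + 2 + 8 = 19.
Augment S→A→D→T: bottleneck 2, flow now 2.
Augment S→B→D→T: bottleneck 6, flow now 8.
Augment S→B→E→T: bottleneck 1, flow now 9.
Augment S→C→E→T: bottleneck 2, flow now 11.
Augment S→C→F→T: bottleneck 6, flow now 17.
No augmenting path remains; maximum flow = 17.
In the residual graph, reachable from S: {S}.
Min-cut edges: S→A (2), S→B (7), S→C (8); capacity 2 + 7 + 8 = 17.
Cut capacity 19 exceeds the max flow 17, so it is not minimum.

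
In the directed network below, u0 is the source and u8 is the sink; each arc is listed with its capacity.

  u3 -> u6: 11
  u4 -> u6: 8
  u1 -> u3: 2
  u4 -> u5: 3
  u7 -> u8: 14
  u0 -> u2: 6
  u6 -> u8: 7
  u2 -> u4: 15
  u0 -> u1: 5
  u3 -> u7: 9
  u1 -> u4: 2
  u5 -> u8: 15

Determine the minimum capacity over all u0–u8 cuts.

10

Augment u0→u1→u3→u6→u8: bottleneck 2, flow now 2.
Augment u0→u1→u4→u5→u8: bottleneck 2, flow now 4.
Augment u0→u2→u4→u5→u8: bottleneck 1, flow now 5.
Augment u0→u2→u4→u6→u8: bottleneck 5, flow now 10.
No augmenting path remains; maximum flow = 10.
By max-flow min-cut, the minimum cut capacity equals the max flow.
In the residual graph, reachable from u0: {u0, u1}.
Min-cut edges: u0→u2 (6), u1→u3 (2), u1→u4 (2); capacity 6 + 2 + 2 = 10.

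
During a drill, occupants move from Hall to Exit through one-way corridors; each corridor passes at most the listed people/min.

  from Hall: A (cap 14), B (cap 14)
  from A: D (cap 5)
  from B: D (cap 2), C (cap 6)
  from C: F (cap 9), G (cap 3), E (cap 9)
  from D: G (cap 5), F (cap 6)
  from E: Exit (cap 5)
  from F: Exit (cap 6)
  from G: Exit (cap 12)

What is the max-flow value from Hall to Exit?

Augment Hall→A→D→F→Exit: bottleneck 5, flow now 5.
Augment Hall→B→C→E→Exit: bottleneck 5, flow now 10.
Augment Hall→B→C→F→Exit: bottleneck 1, flow now 11.
Augment Hall→B→D→G→Exit: bottleneck 2, flow now 13.
No augmenting path remains; maximum flow = 13.
In the residual graph, reachable from Hall: {Hall, A, B}.
Min-cut edges: A→D (5), B→C (6), B→D (2); capacity 5 + 6 + 2 = 13.
This cut is saturated, so no flow can exceed 13.

13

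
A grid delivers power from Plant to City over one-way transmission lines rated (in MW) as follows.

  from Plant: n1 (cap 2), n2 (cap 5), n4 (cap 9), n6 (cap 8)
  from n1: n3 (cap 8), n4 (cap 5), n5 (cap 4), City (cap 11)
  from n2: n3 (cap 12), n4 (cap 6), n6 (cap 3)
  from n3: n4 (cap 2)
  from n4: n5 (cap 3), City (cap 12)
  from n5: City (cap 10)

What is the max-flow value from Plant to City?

Augment Plant→n1→City: bottleneck 2, flow now 2.
Augment Plant→n4→City: bottleneck 9, flow now 11.
Augment Plant→n2→n4→City: bottleneck 3, flow now 14.
Augment Plant→n2→n4→n5→City: bottleneck 2, flow now 16.
No augmenting path remains; maximum flow = 16.
In the residual graph, reachable from Plant: {Plant, n6}.
Min-cut edges: Plant→n1 (2), Plant→n2 (5), Plant→n4 (9); capacity 2 + 5 + 9 = 16.
This cut is saturated, so no flow can exceed 16.

16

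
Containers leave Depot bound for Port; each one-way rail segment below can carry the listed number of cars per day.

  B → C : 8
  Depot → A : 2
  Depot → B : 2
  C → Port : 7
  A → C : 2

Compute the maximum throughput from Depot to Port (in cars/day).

4

Augment Depot→A→C→Port: bottleneck 2, flow now 2.
Augment Depot→B→C→Port: bottleneck 2, flow now 4.
No augmenting path remains; maximum flow = 4.
In the residual graph, reachable from Depot: {Depot}.
Min-cut edges: Depot→A (2), Depot→B (2); capacity 2 + 2 = 4.
This cut is saturated, so no flow can exceed 4.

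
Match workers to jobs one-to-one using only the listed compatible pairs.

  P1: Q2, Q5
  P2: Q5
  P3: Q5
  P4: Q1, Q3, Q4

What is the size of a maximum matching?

Unit-capacity flow: source→left, listed edges, right→sink; max matching = max flow.
Augmenting path P1→Q2 (+1); matched 1.
Augmenting path P2→Q5 (+1); matched 2.
Augmenting path P4→Q1 (+1); matched 3.
No augmenting path remains; maximum matching = 3.
König certificate: {P1, P4, Q5} is a vertex cover of size 3 (every listed pair touches it), so no matching can be larger.

3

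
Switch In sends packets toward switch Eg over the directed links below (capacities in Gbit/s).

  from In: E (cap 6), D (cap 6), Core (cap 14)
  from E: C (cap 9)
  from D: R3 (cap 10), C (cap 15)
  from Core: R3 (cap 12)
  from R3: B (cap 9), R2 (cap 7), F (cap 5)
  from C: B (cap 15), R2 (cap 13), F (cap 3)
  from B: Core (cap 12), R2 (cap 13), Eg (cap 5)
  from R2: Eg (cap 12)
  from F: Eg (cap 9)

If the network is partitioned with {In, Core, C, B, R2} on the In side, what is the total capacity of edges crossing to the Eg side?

44

Edges leaving {In, Core, C, B, R2}: In→E (6), In→D (6), Core→R3 (12), C→F (3), B→Eg (5), R2→Eg (12).
Cut capacity = 6 + 6 + 12 + 3 + 5 + 12 = 44.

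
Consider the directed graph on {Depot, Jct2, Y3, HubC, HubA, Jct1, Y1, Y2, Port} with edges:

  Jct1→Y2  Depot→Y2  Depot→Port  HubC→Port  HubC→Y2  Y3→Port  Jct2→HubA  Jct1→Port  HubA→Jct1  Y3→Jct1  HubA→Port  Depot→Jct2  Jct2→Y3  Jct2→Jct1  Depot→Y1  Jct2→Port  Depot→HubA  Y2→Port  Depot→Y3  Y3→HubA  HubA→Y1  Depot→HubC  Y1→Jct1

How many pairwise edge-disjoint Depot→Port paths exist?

Assign every edge capacity 1; by Menger, the answer equals the max flow.
Path Depot→Port (+1); total 1.
Path Depot→Jct2→Port (+1); total 2.
Path Depot→Y3→Port (+1); total 3.
Path Depot→HubC→Port (+1); total 4.
Path Depot→HubA→Port (+1); total 5.
Path Depot→Y2→Port (+1); total 6.
Path Depot→Y1→Jct1→Port (+1); total 7.
No residual Depot→Port path; max flow = 7.
Certifying cut of size 7: {Depot→HubA, Depot→HubC, Depot→Jct2, Depot→Port, Depot→Y1, Depot→Y2, Depot→Y3}.

7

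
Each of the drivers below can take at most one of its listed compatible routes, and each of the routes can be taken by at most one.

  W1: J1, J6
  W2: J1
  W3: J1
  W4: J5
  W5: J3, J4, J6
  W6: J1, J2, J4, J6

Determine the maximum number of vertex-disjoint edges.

5

Unit-capacity flow: source→left, listed edges, right→sink; max matching = max flow.
Augmenting path W1→J1 (+1); matched 1.
Augmenting path W4→J5 (+1); matched 2.
Augmenting path W5→J3 (+1); matched 3.
Augmenting path W6→J2 (+1); matched 4.
Augmenting path W2→J1→W1→J6 (+1); matched 5.
No augmenting path remains; maximum matching = 5.
König certificate: {W1, W4, W5, W6, J1} is a vertex cover of size 5 (every listed pair touches it), so no matching can be larger.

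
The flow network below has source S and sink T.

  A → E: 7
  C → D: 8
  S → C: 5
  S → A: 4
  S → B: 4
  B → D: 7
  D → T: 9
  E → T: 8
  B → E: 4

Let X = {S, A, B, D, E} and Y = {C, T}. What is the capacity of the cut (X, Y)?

22

Edges leaving {S, A, B, D, E}: S→C (5), D→T (9), E→T (8).
Cut capacity = 5 + 9 + 8 = 22.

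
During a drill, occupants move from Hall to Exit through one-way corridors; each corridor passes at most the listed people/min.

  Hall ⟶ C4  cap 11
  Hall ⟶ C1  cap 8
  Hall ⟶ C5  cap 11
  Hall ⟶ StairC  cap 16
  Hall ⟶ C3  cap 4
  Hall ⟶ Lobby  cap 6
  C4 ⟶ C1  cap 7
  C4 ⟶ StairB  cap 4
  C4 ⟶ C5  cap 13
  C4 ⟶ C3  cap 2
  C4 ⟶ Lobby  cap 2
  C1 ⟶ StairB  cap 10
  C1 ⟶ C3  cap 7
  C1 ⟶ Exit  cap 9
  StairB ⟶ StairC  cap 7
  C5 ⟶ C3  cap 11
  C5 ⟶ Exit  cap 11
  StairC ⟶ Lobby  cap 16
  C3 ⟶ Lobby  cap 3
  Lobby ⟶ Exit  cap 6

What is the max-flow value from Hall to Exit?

26

Augment Hall→C1→Exit: bottleneck 8, flow now 8.
Augment Hall→C5→Exit: bottleneck 11, flow now 19.
Augment Hall→Lobby→Exit: bottleneck 6, flow now 25.
Augment Hall→C4→C1→Exit: bottleneck 1, flow now 26.
No augmenting path remains; maximum flow = 26.
In the residual graph, reachable from Hall: {Hall, C4, C1, StairB, C5, StairC, C3, Lobby}.
Min-cut edges: C1→Exit (9), C5→Exit (11), Lobby→Exit (6); capacity 9 + 11 + 6 = 26.
This cut is saturated, so no flow can exceed 26.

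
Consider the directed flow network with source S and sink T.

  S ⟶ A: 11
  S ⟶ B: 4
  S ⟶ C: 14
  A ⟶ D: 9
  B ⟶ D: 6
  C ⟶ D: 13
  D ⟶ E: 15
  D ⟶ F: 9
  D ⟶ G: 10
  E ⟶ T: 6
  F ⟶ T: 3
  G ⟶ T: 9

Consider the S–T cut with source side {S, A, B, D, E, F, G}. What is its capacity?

32

Edges leaving {S, A, B, D, E, F, G}: S→C (14), E→T (6), F→T (3), G→T (9).
Cut capacity = 14 + 6 + 3 + 9 = 32.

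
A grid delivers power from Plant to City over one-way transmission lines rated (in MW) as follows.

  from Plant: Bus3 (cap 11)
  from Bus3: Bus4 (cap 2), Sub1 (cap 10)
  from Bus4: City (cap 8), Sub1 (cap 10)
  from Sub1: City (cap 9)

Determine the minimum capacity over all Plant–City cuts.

Augment Plant→Bus3→Bus4→City: bottleneck 2, flow now 2.
Augment Plant→Bus3→Sub1→City: bottleneck 9, flow now 11.
No augmenting path remains; maximum flow = 11.
By max-flow min-cut, the minimum cut capacity equals the max flow.
In the residual graph, reachable from Plant: {Plant}.
Min-cut edges: Plant→Bus3 (11); capacity 11 = 11.

11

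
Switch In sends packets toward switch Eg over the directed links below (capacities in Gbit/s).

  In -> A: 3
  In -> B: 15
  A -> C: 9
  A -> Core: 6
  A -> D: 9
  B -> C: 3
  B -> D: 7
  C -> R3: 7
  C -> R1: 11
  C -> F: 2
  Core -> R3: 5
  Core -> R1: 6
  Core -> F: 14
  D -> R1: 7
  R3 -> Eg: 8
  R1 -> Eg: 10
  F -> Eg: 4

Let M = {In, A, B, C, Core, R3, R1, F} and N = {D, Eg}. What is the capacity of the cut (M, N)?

Edges leaving {In, A, B, C, Core, R3, R1, F}: A→D (9), B→D (7), R3→Eg (8), R1→Eg (10), F→Eg (4).
Cut capacity = 9 + 7 + 8 + 10 + 4 = 38.

38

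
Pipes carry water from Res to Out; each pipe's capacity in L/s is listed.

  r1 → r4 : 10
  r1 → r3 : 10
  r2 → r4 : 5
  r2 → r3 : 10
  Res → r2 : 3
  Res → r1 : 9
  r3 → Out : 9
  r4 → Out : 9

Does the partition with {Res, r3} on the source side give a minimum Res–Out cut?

Given cut capacity: 9 + 3 + 9 = 21.
Augment Res→r1→r3→Out: bottleneck 9, flow now 9.
Augment Res→r2→r4→Out: bottleneck 3, flow now 12.
No augmenting path remains; maximum flow = 12.
In the residual graph, reachable from Res: {Res}.
Min-cut edges: Res→r1 (9), Res→r2 (3); capacity 9 + 3 = 12.
Cut capacity 21 exceeds the max flow 12, so it is not minimum.

No — its capacity is 21, but the minimum cut has capacity 12.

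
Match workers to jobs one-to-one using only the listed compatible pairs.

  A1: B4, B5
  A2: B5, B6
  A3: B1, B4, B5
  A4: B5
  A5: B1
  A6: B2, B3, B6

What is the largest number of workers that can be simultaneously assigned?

Unit-capacity flow: source→left, listed edges, right→sink; max matching = max flow.
Augmenting path A1→B4 (+1); matched 1.
Augmenting path A2→B5 (+1); matched 2.
Augmenting path A3→B1 (+1); matched 3.
Augmenting path A6→B2 (+1); matched 4.
Augmenting path A4→B5→A2→B6 (+1); matched 5.
No augmenting path remains; maximum matching = 5.
König certificate: {A2, A6, B1, B4, B5} is a vertex cover of size 5 (every listed pair touches it), so no matching can be larger.

5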